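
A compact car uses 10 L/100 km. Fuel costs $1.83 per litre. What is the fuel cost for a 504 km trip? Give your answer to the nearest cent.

Fuel = 10 L/100 km × 504 km / 100 = 50.4 L
Cost = 50.4 L × $1.83/L = $92.23

$92.23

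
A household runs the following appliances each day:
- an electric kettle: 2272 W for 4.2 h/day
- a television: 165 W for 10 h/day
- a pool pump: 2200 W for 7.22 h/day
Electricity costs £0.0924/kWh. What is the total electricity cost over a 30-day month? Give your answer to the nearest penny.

electric kettle: 2272 W × 4.2 h × 30 d = 286,272 Wh = 286.3 kWh
television: 165 W × 10 h × 30 d = 49,500 Wh = 49.5 kWh
pool pump: 2200 W × 7.22 h × 30 d = 476,520 Wh = 476.5 kWh
Total energy = 286.3 + 49.5 + 476.5 = 812.3 kWh
Cost = 812.3 kWh × £0.0924 = £75.06

£75.06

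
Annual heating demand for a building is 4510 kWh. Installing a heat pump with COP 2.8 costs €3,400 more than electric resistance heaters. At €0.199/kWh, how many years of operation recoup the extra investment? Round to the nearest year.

Resistance: 4510 kWh × €0.199 = €897.49/yr
Heat pump: 4510 / 2.8 = 1611 kWh in → × €0.199 = €320.53/yr
Annual savings = €576.96
Payback = €3,400 / €576.96 = 5.89 years

6 years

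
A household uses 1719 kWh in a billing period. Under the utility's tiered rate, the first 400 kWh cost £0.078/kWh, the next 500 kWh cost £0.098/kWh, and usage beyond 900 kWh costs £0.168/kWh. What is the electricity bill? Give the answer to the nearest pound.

£218

First 400 kWh × £0.078 = £31.20
Next 500 kWh × £0.098 = £49.00
Remaining 819 kWh × £0.168 = £137.59
Total = £217.79 ≈ £218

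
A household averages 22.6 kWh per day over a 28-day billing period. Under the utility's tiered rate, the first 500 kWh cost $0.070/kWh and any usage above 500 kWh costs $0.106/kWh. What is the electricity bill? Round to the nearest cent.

$49.08

Usage = 22.6 kWh/day × 28 days = 632.8 kWh
First 500 kWh × $0.070 = $35.00
Remaining 132.8 kWh × $0.106 = $14.08
Total = $49.08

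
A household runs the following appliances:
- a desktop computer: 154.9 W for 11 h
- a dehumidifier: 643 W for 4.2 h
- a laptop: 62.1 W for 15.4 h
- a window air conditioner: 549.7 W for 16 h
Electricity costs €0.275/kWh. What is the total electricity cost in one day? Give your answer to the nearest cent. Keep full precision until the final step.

€3.89

desktop computer: 154.9 W × 11 h = 1,704 Wh = 1.704 kWh
dehumidifier: 643 W × 4.2 h = 2,701 Wh = 2.701 kWh
laptop: 62.1 W × 15.4 h = 956 Wh = 0.9563 kWh
window air conditioner: 549.7 W × 16 h = 8,795 Wh = 8.795 kWh
Total energy = 1.704 + 2.701 + 0.9563 + 8.795 = 14.16 kWh
Cost = 14.16 kWh × €0.275 = €3.89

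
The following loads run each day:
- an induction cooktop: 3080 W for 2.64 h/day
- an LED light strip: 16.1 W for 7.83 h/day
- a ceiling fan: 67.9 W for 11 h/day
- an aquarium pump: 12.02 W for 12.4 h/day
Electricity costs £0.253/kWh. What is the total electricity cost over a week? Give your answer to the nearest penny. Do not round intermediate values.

£16.21

induction cooktop: 3080 W × 2.64 h × 7 d = 56,918 Wh = 56.92 kWh
LED light strip: 16.1 W × 7.83 h × 7 d = 882 Wh = 0.8824 kWh
ceiling fan: 67.9 W × 11 h × 7 d = 5,228 Wh = 5.228 kWh
aquarium pump: 12.02 W × 12.4 h × 7 d = 1,043 Wh = 1.043 kWh
Total energy = 56.92 + 0.8824 + 5.228 + 1.043 = 64.07 kWh
Cost = 64.07 kWh × £0.253 = £16.21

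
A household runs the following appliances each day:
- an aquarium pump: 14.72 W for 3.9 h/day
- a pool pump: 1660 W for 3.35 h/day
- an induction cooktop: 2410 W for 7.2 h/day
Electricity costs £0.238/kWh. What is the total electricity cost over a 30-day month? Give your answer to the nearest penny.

£164.01

aquarium pump: 14.72 W × 3.9 h × 30 d = 1,722 Wh = 1.722 kWh
pool pump: 1660 W × 3.35 h × 30 d = 166,830 Wh = 166.8 kWh
induction cooktop: 2410 W × 7.2 h × 30 d = 520,560 Wh = 520.6 kWh
Total energy = 1.722 + 166.8 + 520.6 = 689.1 kWh
Cost = 689.1 kWh × £0.238 = £164.01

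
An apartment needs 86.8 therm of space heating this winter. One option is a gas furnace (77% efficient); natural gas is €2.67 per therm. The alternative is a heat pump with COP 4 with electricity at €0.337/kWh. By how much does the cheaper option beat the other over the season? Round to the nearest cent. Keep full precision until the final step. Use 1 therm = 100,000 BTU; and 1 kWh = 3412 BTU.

€86.65

Heat load = 86.8 therm × 100,000 = 8,680,000 BTU
Gas: input = 8,680,000 / 0.77 = 11,272,727 BTU = 112.7 therm → 112.7 × €2.67 = €300.98
Heat pump: 8,680,000 BTU / 3412 = 2,544 kWh heat; / 4 = 636 kWh in → × €0.337 = €214.33
Difference = |€300.98 − €214.33| = €86.65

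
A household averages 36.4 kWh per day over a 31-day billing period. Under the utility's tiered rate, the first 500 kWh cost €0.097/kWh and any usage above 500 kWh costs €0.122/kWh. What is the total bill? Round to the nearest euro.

Usage = 36.4 kWh/day × 31 days = 1128.4 kWh
First 500 kWh × €0.097 = €48.50
Remaining 628.4 kWh × €0.122 = €76.66
Total = €125.16 ≈ €125

€125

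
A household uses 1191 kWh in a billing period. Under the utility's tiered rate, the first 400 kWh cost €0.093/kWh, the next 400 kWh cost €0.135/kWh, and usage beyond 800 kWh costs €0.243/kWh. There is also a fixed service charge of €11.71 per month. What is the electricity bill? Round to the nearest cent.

€197.92

First 400 kWh × €0.093 = €37.20
Next 400 kWh × €0.135 = €54.00
Remaining 391 kWh × €0.243 = €95.01
Energy charge = €186.21; + service €11.71 = €197.92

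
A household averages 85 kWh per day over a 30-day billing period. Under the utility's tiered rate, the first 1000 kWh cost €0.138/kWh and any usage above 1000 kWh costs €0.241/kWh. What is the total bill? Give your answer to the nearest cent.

€511.55

Usage = 85 kWh/day × 30 days = 2550 kWh
First 1000 kWh × €0.138 = €138.00
Remaining 1550 kWh × €0.241 = €373.55
Total = €511.55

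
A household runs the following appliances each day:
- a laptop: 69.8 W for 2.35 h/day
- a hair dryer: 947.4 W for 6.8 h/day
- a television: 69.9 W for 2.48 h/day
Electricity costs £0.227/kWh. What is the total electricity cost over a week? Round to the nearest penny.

laptop: 69.8 W × 2.35 h × 7 d = 1,148 Wh = 1.148 kWh
hair dryer: 947.4 W × 6.8 h × 7 d = 45,096 Wh = 45.1 kWh
television: 69.9 W × 2.48 h × 7 d = 1,213 Wh = 1.213 kWh
Total energy = 1.148 + 45.1 + 1.213 = 47.46 kWh
Cost = 47.46 kWh × £0.227 = £10.77

£10.77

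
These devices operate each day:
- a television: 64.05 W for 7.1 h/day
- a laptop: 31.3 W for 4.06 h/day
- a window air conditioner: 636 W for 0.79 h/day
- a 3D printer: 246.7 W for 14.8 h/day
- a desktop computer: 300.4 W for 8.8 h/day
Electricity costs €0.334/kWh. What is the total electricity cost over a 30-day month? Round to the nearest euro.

television: 64.05 W × 7.1 h × 30 d = 13,643 Wh = 13.64 kWh
laptop: 31.3 W × 4.06 h × 30 d = 3,812 Wh = 3.812 kWh
window air conditioner: 636 W × 0.79 h × 30 d = 15,073 Wh = 15.07 kWh
3D printer: 246.7 W × 14.8 h × 30 d = 109,535 Wh = 109.5 kWh
desktop computer: 300.4 W × 8.8 h × 30 d = 79,306 Wh = 79.31 kWh
Total energy = 13.64 + 3.812 + 15.07 + 109.5 + 79.31 = 221.4 kWh
Cost = 221.4 kWh × €0.334 = €73.94 ≈ €74

€74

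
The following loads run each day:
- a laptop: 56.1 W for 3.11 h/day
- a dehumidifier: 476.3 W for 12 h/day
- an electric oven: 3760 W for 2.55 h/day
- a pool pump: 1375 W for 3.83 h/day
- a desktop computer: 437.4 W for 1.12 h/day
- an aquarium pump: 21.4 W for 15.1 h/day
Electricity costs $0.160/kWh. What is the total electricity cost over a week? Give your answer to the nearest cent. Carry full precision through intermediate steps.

$24.14

laptop: 56.1 W × 3.11 h × 7 d = 1,221 Wh = 1.221 kWh
dehumidifier: 476.3 W × 12 h × 7 d = 40,009 Wh = 40.01 kWh
electric oven: 3760 W × 2.55 h × 7 d = 67,116 Wh = 67.12 kWh
pool pump: 1375 W × 3.83 h × 7 d = 36,864 Wh = 36.86 kWh
desktop computer: 437.4 W × 1.12 h × 7 d = 3,429 Wh = 3.429 kWh
aquarium pump: 21.4 W × 15.1 h × 7 d = 2,262 Wh = 2.262 kWh
Total energy = 1.221 + 40.01 + 67.12 + 36.86 + 3.429 + 2.262 = 150.9 kWh
Cost = 150.9 kWh × $0.160 = $24.14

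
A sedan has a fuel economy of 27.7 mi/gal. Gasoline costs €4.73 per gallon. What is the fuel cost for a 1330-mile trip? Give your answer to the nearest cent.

€227.11

Fuel = 1330 mi / 27.7 mpg = 48.01 gal
Cost = 48.01 gal × €4.73/gal = €227.11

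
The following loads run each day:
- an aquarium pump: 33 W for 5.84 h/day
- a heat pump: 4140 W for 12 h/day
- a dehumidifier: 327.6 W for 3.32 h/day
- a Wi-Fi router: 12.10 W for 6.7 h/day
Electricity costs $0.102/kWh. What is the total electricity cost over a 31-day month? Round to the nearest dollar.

$161

aquarium pump: 33 W × 5.84 h × 31 d = 5,974 Wh = 5.974 kWh
heat pump: 4140 W × 12 h × 31 d = 1,540,080 Wh = 1,540 kWh
dehumidifier: 327.6 W × 3.32 h × 31 d = 33,717 Wh = 33.72 kWh
Wi-Fi router: 12.10 W × 6.7 h × 31 d = 2,513 Wh = 2.513 kWh
Total energy = 5.974 + 1,540 + 33.72 + 2.513 = 1,582 kWh
Cost = 1,582 kWh × $0.102 = $161.39 ≈ $161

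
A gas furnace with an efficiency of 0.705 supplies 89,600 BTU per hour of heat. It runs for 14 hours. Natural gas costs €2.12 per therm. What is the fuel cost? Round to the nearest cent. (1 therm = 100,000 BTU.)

€37.72

Heat delivered = 89,600 BTU/h × 14 h = 1,254,400 BTU
Gas input = 1,254,400 / 0.705 = 1,779,291 BTU
= 1,779,291 / 100,000 = 17.79 therm
Cost = 17.79 × €2.12/therm = €37.72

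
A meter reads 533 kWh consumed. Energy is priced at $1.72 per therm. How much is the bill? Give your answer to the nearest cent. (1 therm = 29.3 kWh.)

$31.29

533 kWh × (0.03413 therm/kWh) = 18.19 therm
Cost = 18.19 therm × $1.72/therm = $31.29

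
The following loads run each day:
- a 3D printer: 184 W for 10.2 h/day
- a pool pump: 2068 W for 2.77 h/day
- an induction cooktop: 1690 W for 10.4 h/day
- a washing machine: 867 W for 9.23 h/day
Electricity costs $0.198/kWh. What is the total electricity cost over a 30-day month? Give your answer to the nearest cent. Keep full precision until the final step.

3D printer: 184 W × 10.2 h × 30 d = 56,304 Wh = 56.3 kWh
pool pump: 2068 W × 2.77 h × 30 d = 171,851 Wh = 171.9 kWh
induction cooktop: 1690 W × 10.4 h × 30 d = 527,280 Wh = 527.3 kWh
washing machine: 867 W × 9.23 h × 30 d = 240,072 Wh = 240.1 kWh
Total energy = 56.3 + 171.9 + 527.3 + 240.1 = 995.5 kWh
Cost = 995.5 kWh × $0.198 = $197.11

$197.11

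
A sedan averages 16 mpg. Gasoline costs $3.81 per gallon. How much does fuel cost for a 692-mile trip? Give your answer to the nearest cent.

Fuel = 692 mi / 16 mpg = 43.25 gal
Cost = 43.25 gal × $3.81/gal = $164.78

$164.78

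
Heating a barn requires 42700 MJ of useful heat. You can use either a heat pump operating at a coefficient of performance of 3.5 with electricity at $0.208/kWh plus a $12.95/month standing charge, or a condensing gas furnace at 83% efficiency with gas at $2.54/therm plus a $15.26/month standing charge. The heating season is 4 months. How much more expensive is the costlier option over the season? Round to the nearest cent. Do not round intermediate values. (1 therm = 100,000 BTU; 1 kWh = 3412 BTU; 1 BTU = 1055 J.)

Heat load = 42700 MJ = 42,700,000,000 J / 1055 = 40,473,934 BTU
Gas: input = 40,473,934 / 0.83 = 48,763,775 BTU = 487.6 therm → 487.6 × $2.54 = $1,238.60; + 4 × $15.26 standing = $1,299.64
Heat pump: 40,473,934 BTU / 3412 = 11,860 kWh heat; / 3.5 = 3,389 kWh in → × $0.208 = $704.96; + 4 × $12.95 standing = $756.76
Difference = |$1,299.64 − $756.76| = $542.88

$542.88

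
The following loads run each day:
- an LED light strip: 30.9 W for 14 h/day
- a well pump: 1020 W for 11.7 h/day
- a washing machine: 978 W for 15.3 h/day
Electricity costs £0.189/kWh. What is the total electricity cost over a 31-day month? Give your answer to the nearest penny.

LED light strip: 30.9 W × 14 h × 31 d = 13,411 Wh = 13.41 kWh
well pump: 1020 W × 11.7 h × 31 d = 369,954 Wh = 370 kWh
washing machine: 978 W × 15.3 h × 31 d = 463,865 Wh = 463.9 kWh
Total energy = 13.41 + 370 + 463.9 = 847.2 kWh
Cost = 847.2 kWh × £0.189 = £160.13

£160.13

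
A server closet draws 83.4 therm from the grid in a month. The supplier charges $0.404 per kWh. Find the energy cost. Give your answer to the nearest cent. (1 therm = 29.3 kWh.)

$987.22

83.4 therm × (29.3 kWh/therm) = 2,444 kWh
Cost = 2,444 kWh × $0.404/kWh = $987.22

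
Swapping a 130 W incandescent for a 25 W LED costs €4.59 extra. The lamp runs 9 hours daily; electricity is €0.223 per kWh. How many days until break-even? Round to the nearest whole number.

22 days

Power saved = 130 − 25 = 105 W
Daily energy saved = 105 W × 9 h = 945 Wh = 0.945 kWh
Daily savings = 0.945 × €0.223 = €0.2107
Payback = €4.59 / €0.2107 per day = 21.78 days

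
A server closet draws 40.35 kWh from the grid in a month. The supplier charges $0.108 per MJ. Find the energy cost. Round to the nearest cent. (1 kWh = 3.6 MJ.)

$15.69

40.35 kWh × (3.6 MJ/kWh) = 145.3 MJ
Cost = 145.3 MJ × $0.108/MJ = $15.69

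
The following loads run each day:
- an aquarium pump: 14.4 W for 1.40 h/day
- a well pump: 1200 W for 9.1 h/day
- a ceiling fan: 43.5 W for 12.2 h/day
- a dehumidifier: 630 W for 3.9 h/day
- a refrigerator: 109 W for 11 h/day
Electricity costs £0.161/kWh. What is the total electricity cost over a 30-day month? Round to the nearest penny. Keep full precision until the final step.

£73.06

aquarium pump: 14.4 W × 1.40 h × 30 d = 605 Wh = 0.6048 kWh
well pump: 1200 W × 9.1 h × 30 d = 327,600 Wh = 327.6 kWh
ceiling fan: 43.5 W × 12.2 h × 30 d = 15,921 Wh = 15.92 kWh
dehumidifier: 630 W × 3.9 h × 30 d = 73,710 Wh = 73.71 kWh
refrigerator: 109 W × 11 h × 30 d = 35,970 Wh = 35.97 kWh
Total energy = 0.6048 + 327.6 + 15.92 + 73.71 + 35.97 = 453.8 kWh
Cost = 453.8 kWh × £0.161 = £73.06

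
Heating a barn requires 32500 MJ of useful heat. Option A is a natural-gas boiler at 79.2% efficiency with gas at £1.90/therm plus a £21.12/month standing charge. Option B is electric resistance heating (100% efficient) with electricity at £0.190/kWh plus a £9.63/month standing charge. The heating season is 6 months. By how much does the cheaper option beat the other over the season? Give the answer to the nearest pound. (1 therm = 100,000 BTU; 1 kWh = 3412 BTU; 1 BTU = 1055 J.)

£907

Heat load = 32500 MJ = 32,500,000,000 J / 1055 = 30,805,687 BTU
Gas: input = 30,805,687 / 0.792 = 38,896,070 BTU = 389 therm → 389 × £1.90 = £739.03; + 6 × £21.12 standing = £865.75
Electric: 30,805,687 BTU / 3412 = 9,029 kWh → × £0.190 = £1,715.44; + 6 × £9.63 standing = £1,773.22
Difference = |£865.75 − £1,773.22| = £907.47 ≈ £907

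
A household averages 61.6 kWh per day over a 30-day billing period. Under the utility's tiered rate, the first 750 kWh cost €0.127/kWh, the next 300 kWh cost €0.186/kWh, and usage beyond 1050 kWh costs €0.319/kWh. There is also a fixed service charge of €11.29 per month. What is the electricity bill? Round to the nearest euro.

Usage = 61.6 kWh/day × 30 days = 1848 kWh
First 750 kWh × €0.127 = €95.25
Next 300 kWh × €0.186 = €55.80
Remaining 798 kWh × €0.319 = €254.56
Energy charge = €405.61; + service €11.29 = €416.90 ≈ €417

€417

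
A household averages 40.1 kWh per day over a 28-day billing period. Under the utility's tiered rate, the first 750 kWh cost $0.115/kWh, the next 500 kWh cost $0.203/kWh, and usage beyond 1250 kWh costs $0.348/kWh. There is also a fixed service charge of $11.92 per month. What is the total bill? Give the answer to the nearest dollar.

$174

Usage = 40.1 kWh/day × 28 days = 1122.8 kWh
First 750 kWh × $0.115 = $86.25
Next 372.8 kWh × $0.203 = $75.68
Remaining tier: 0 kWh (not reached)
Energy charge = $161.93; + service $11.92 = $173.85 ≈ $174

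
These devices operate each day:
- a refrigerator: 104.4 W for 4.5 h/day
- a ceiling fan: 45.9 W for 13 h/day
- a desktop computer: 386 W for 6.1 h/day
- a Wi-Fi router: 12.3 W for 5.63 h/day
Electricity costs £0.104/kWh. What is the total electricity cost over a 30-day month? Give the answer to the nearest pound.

refrigerator: 104.4 W × 4.5 h × 30 d = 14,094 Wh = 14.09 kWh
ceiling fan: 45.9 W × 13 h × 30 d = 17,901 Wh = 17.9 kWh
desktop computer: 386 W × 6.1 h × 30 d = 70,638 Wh = 70.64 kWh
Wi-Fi router: 12.3 W × 5.63 h × 30 d = 2,077 Wh = 2.077 kWh
Total energy = 14.09 + 17.9 + 70.64 + 2.077 = 104.7 kWh
Cost = 104.7 kWh × £0.104 = £10.89 ≈ £11

£11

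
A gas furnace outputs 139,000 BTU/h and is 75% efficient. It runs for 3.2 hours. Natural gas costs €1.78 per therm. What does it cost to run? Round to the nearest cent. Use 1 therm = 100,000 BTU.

€10.56

Heat delivered = 139,000 BTU/h × 3.2 h = 444,800 BTU
Gas input = 444,800 / 0.75 = 593,067 BTU
= 593,067 / 100,000 = 5.931 therm
Cost = 5.931 × €1.78/therm = €10.56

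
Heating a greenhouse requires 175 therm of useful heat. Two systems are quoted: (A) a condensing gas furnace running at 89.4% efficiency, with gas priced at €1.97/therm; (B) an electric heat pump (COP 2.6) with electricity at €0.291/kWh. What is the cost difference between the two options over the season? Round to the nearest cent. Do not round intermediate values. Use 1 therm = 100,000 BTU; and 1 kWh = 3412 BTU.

Heat load = 175 therm × 100,000 = 17,500,000 BTU
Gas: input = 17,500,000 / 0.894 = 19,574,944 BTU = 195.7 therm → 195.7 × €1.97 = €385.63
Heat pump: 17,500,000 BTU / 3412 = 5,129 kWh heat; / 2.6 = 1,973 kWh in → × €0.291 = €574.05
Difference = |€385.63 − €574.05| = €188.42

€188.42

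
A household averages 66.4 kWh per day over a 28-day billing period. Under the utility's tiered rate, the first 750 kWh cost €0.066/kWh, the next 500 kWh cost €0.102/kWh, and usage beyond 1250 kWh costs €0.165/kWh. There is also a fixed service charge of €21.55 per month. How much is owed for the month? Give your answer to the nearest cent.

€222.57

Usage = 66.4 kWh/day × 28 days = 1859.2 kWh
First 750 kWh × €0.066 = €49.50
Next 500 kWh × €0.102 = €51.00
Remaining 609.2 kWh × €0.165 = €100.52
Energy charge = €201.02; + service €21.55 = €222.57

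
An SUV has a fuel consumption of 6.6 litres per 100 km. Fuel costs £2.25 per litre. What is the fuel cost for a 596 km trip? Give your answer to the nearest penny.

Fuel = 6.6 L/100 km × 596 km / 100 = 39.34 L
Cost = 39.34 L × £2.25/L = £88.51

£88.51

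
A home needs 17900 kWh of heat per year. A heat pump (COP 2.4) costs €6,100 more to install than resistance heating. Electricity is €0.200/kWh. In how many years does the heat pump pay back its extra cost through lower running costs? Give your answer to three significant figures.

2.92 years

Resistance: 17900 kWh × €0.200 = €3,580.00/yr
Heat pump: 17900 / 2.4 = 7458 kWh in → × €0.200 = €1,491.67/yr
Annual savings = €2,088.33
Payback = €6,100 / €2,088.33 = 2.92 years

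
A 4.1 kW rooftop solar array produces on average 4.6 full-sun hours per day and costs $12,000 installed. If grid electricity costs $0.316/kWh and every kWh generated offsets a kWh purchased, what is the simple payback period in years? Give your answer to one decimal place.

5.5 years

Daily generation = 4.1 kW × 4.6 h = 18.86 kWh
Annual generation = 18.86 × 365 = 6883.9 kWh
Annual savings = 6883.9 × $0.316 = $2,175.31
Payback = $12,000 / $2,175.31 = 5.52 years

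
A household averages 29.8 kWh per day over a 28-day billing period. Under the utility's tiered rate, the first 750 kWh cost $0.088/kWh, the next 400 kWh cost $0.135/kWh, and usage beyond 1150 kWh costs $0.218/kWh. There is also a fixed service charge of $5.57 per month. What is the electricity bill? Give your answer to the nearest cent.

Usage = 29.8 kWh/day × 28 days = 834.4 kWh
First 750 kWh × $0.088 = $66.00
Next 84.4 kWh × $0.135 = $11.39
Remaining tier: 0 kWh (not reached)
Energy charge = $77.39; + service $5.57 = $82.96

$82.96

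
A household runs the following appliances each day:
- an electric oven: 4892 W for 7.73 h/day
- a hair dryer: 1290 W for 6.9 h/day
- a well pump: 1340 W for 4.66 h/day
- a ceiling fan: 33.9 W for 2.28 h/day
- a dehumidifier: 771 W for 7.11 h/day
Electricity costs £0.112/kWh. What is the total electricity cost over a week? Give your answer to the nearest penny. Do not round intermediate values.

£45.88

electric oven: 4892 W × 7.73 h × 7 d = 264,706 Wh = 264.7 kWh
hair dryer: 1290 W × 6.9 h × 7 d = 62,307 Wh = 62.31 kWh
well pump: 1340 W × 4.66 h × 7 d = 43,711 Wh = 43.71 kWh
ceiling fan: 33.9 W × 2.28 h × 7 d = 541 Wh = 0.541 kWh
dehumidifier: 771 W × 7.11 h × 7 d = 38,373 Wh = 38.37 kWh
Total energy = 264.7 + 62.31 + 43.71 + 0.541 + 38.37 = 409.6 kWh
Cost = 409.6 kWh × £0.112 = £45.88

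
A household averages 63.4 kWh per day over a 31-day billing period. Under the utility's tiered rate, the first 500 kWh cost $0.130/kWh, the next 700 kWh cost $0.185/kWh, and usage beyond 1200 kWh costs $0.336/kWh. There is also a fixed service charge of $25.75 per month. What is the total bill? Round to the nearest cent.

$477.42

Usage = 63.4 kWh/day × 31 days = 1965.4 kWh
First 500 kWh × $0.130 = $65.00
Next 700 kWh × $0.185 = $129.50
Remaining 765.4 kWh × $0.336 = $257.17
Energy charge = $451.67; + service $25.75 = $477.42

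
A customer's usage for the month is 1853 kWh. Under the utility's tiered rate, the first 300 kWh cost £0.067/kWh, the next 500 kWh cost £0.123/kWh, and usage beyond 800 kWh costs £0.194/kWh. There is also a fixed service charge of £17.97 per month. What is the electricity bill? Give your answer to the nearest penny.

£303.85

First 300 kWh × £0.067 = £20.10
Next 500 kWh × £0.123 = £61.50
Remaining 1053 kWh × £0.194 = £204.28
Energy charge = £285.88; + service £17.97 = £303.85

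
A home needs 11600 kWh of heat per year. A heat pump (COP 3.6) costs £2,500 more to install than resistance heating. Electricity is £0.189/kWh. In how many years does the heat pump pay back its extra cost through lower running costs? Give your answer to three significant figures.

1.58 years

Resistance: 11600 kWh × £0.189 = £2,192.40/yr
Heat pump: 11600 / 3.6 = 3222 kWh in → × £0.189 = £609.00/yr
Annual savings = £1,583.40
Payback = £2,500 / £1,583.40 = 1.58 years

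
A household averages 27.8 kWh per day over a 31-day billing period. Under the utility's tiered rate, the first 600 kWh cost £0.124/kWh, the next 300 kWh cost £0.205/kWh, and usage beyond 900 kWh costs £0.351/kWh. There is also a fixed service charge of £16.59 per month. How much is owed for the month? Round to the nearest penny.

£144.66

Usage = 27.8 kWh/day × 31 days = 861.8 kWh
First 600 kWh × £0.124 = £74.40
Next 261.8 kWh × £0.205 = £53.67
Remaining tier: 0 kWh (not reached)
Energy charge = £128.07; + service £16.59 = £144.66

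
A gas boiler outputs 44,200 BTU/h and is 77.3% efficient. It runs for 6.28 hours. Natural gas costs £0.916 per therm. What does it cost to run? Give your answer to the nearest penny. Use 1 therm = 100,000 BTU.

Heat delivered = 44,200 BTU/h × 6.28 h = 277,576 BTU
Gas input = 277,576 / 0.773 = 359,089 BTU
= 359,089 / 100,000 = 3.591 therm
Cost = 3.591 × £0.916/therm = £3.29

£3.29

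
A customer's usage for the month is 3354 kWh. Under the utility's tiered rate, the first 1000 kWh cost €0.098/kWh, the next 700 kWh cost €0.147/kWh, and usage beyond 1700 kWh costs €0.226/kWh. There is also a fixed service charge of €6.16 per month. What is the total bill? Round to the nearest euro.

€581

First 1000 kWh × €0.098 = €98.00
Next 700 kWh × €0.147 = €102.90
Remaining 1654 kWh × €0.226 = €373.80
Energy charge = €574.70; + service €6.16 = €580.86 ≈ €581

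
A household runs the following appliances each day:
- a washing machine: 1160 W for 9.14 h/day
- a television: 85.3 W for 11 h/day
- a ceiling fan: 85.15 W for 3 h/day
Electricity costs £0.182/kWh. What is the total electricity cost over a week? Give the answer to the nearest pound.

£15

washing machine: 1160 W × 9.14 h × 7 d = 74,217 Wh = 74.22 kWh
television: 85.3 W × 11 h × 7 d = 6,568 Wh = 6.568 kWh
ceiling fan: 85.15 W × 3 h × 7 d = 1,788 Wh = 1.788 kWh
Total energy = 74.22 + 6.568 + 1.788 = 82.57 kWh
Cost = 82.57 kWh × £0.182 = £15.03 ≈ £15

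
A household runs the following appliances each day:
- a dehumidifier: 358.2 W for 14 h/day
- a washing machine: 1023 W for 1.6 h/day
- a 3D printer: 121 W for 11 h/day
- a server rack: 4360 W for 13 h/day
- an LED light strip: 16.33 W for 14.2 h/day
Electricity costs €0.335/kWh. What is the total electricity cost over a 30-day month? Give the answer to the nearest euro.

dehumidifier: 358.2 W × 14 h × 30 d = 150,444 Wh = 150.4 kWh
washing machine: 1023 W × 1.6 h × 30 d = 49,104 Wh = 49.1 kWh
3D printer: 121 W × 11 h × 30 d = 39,930 Wh = 39.93 kWh
server rack: 4360 W × 13 h × 30 d = 1,700,400 Wh = 1,700 kWh
LED light strip: 16.33 W × 14.2 h × 30 d = 6,957 Wh = 6.957 kWh
Total energy = 150.4 + 49.1 + 39.93 + 1,700 + 6.957 = 1,947 kWh
Cost = 1,947 kWh × €0.335 = €652.19 ≈ €652

€652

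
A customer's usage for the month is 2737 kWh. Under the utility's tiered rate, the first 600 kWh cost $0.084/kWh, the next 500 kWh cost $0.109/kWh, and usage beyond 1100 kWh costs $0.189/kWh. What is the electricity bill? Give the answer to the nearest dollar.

$414

First 600 kWh × $0.084 = $50.40
Next 500 kWh × $0.109 = $54.50
Remaining 1637 kWh × $0.189 = $309.39
Total = $414.29 ≈ $414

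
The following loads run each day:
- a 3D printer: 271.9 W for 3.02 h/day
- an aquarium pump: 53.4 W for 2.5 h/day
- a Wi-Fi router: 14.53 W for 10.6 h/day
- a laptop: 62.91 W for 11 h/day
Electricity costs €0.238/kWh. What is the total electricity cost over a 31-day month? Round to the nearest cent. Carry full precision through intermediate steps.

€13.29

3D printer: 271.9 W × 3.02 h × 31 d = 25,455 Wh = 25.46 kWh
aquarium pump: 53.4 W × 2.5 h × 31 d = 4,138 Wh = 4.138 kWh
Wi-Fi router: 14.53 W × 10.6 h × 31 d = 4,775 Wh = 4.775 kWh
laptop: 62.91 W × 11 h × 31 d = 21,452 Wh = 21.45 kWh
Total energy = 25.46 + 4.138 + 4.775 + 21.45 = 55.82 kWh
Cost = 55.82 kWh × €0.238 = €13.29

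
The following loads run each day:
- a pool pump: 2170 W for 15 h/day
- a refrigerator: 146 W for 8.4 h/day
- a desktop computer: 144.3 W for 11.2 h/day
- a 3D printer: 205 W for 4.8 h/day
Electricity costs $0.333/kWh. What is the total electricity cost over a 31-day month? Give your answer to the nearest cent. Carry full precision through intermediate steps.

$375.52

pool pump: 2170 W × 15 h × 31 d = 1,009,050 Wh = 1,009 kWh
refrigerator: 146 W × 8.4 h × 31 d = 38,018 Wh = 38.02 kWh
desktop computer: 144.3 W × 11.2 h × 31 d = 50,101 Wh = 50.1 kWh
3D printer: 205 W × 4.8 h × 31 d = 30,504 Wh = 30.5 kWh
Total energy = 1,009 + 38.02 + 50.1 + 30.5 = 1,128 kWh
Cost = 1,128 kWh × $0.333 = $375.52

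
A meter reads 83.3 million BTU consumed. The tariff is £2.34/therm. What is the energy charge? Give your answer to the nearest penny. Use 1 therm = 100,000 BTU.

£1949.22

83.3 million BTU × (10 therm/million BTU) = 833 therm
Cost = 833 therm × £2.34/therm = £1,949.22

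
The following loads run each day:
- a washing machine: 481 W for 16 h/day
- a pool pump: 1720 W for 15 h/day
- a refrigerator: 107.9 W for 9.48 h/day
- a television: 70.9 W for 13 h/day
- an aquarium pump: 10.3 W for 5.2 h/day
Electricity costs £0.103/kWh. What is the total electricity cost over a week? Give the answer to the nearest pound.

£26

washing machine: 481 W × 16 h × 7 d = 53,872 Wh = 53.87 kWh
pool pump: 1720 W × 15 h × 7 d = 180,600 Wh = 180.6 kWh
refrigerator: 107.9 W × 9.48 h × 7 d = 7,160 Wh = 7.16 kWh
television: 70.9 W × 13 h × 7 d = 6,452 Wh = 6.452 kWh
aquarium pump: 10.3 W × 5.2 h × 7 d = 375 Wh = 0.3749 kWh
Total energy = 53.87 + 180.6 + 7.16 + 6.452 + 0.3749 = 248.5 kWh
Cost = 248.5 kWh × £0.103 = £25.59 ≈ £26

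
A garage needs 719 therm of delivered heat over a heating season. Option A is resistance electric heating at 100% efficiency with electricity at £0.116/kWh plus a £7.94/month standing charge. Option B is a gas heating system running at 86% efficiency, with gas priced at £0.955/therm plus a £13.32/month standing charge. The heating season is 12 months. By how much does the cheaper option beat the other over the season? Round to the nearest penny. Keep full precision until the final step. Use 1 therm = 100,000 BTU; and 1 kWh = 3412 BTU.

Heat load = 719 therm × 100,000 = 71,900,000 BTU
Gas: input = 71,900,000 / 0.86 = 83,604,651 BTU = 836 therm → 836 × £0.955 = £798.42; + 12 × £13.32 standing = £958.26
Electric: 71,900,000 BTU / 3412 = 21,070 kWh → × £0.116 = £2,444.43; + 12 × £7.94 standing = £2,539.71
Difference = |£958.26 − £2,539.71| = £1,581.45

£1581.45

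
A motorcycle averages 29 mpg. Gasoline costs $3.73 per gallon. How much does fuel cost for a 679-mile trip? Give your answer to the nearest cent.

$87.33

Fuel = 679 mi / 29 mpg = 23.41 gal
Cost = 23.41 gal × $3.73/gal = $87.33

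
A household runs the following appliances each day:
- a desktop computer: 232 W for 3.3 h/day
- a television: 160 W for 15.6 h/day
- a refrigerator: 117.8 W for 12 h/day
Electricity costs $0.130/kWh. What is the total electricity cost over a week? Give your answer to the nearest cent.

desktop computer: 232 W × 3.3 h × 7 d = 5,359 Wh = 5.359 kWh
television: 160 W × 15.6 h × 7 d = 17,472 Wh = 17.47 kWh
refrigerator: 117.8 W × 12 h × 7 d = 9,895 Wh = 9.895 kWh
Total energy = 5.359 + 17.47 + 9.895 = 32.73 kWh
Cost = 32.73 kWh × $0.130 = $4.25

$4.25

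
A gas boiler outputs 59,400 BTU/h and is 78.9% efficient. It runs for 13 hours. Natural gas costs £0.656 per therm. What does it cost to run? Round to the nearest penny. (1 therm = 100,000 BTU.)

Heat delivered = 59,400 BTU/h × 13 h = 772,200 BTU
Gas input = 772,200 / 0.789 = 978,707 BTU
= 978,707 / 100,000 = 9.787 therm
Cost = 9.787 × £0.656/therm = £6.42

£6.42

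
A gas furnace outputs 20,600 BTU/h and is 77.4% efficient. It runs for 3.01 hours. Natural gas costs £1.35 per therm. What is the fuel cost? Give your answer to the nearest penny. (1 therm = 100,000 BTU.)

£1.08

Heat delivered = 20,600 BTU/h × 3.01 h = 62,006 BTU
Gas input = 62,006 / 0.774 = 80,111 BTU
= 80,111 / 100,000 = 0.8011 therm
Cost = 0.8011 × £1.35/therm = £1.08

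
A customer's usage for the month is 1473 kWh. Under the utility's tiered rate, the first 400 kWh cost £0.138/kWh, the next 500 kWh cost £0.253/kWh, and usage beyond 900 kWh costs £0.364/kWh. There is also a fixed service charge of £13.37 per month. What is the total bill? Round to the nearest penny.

£403.64

First 400 kWh × £0.138 = £55.20
Next 500 kWh × £0.253 = £126.50
Remaining 573 kWh × £0.364 = £208.57
Energy charge = £390.27; + service £13.37 = £403.64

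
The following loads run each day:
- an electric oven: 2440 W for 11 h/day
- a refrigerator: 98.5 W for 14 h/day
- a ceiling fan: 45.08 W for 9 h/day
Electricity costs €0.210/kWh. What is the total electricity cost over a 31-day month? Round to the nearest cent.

€186.35

electric oven: 2440 W × 11 h × 31 d = 832,040 Wh = 832 kWh
refrigerator: 98.5 W × 14 h × 31 d = 42,749 Wh = 42.75 kWh
ceiling fan: 45.08 W × 9 h × 31 d = 12,577 Wh = 12.58 kWh
Total energy = 832 + 42.75 + 12.58 = 887.4 kWh
Cost = 887.4 kWh × €0.210 = €186.35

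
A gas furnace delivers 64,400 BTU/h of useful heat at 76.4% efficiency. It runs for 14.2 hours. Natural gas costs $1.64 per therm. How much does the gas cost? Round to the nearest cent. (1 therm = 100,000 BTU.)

$19.63

Heat delivered = 64,400 BTU/h × 14.2 h = 914,480 BTU
Gas input = 914,480 / 0.764 = 1,196,963 BTU
= 1,196,963 / 100,000 = 11.97 therm
Cost = 11.97 × $1.64/therm = $19.63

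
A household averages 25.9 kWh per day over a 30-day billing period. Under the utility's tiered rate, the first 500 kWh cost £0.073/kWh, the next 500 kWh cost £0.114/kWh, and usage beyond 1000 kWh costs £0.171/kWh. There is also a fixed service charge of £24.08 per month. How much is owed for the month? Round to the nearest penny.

Usage = 25.9 kWh/day × 30 days = 777 kWh
First 500 kWh × £0.073 = £36.50
Next 277 kWh × £0.114 = £31.58
Remaining tier: 0 kWh (not reached)
Energy charge = £68.08; + service £24.08 = £92.16

£92.16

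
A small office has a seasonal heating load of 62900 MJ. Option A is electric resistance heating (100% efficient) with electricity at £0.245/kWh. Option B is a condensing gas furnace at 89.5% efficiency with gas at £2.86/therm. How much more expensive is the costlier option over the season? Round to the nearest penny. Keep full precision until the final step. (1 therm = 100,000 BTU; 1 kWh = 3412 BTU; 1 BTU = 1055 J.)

Heat load = 62900 MJ = 62,900,000,000 J / 1055 = 59,620,853 BTU
Gas: input = 59,620,853 / 0.895 = 66,615,478 BTU = 666.2 therm → 666.2 × £2.86 = £1,905.20
Electric: 59,620,853 BTU / 3412 = 17,470 kWh → × £0.245 = £4,281.10
Difference = |£1,905.20 − £4,281.10| = £2,375.90

£2375.90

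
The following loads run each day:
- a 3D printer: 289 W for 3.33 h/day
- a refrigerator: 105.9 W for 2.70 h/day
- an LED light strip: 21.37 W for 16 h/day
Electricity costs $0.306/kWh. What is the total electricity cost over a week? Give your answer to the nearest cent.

$3.41

3D printer: 289 W × 3.33 h × 7 d = 6,737 Wh = 6.737 kWh
refrigerator: 105.9 W × 2.70 h × 7 d = 2,002 Wh = 2.002 kWh
LED light strip: 21.37 W × 16 h × 7 d = 2,393 Wh = 2.393 kWh
Total energy = 6.737 + 2.002 + 2.393 = 11.13 kWh
Cost = 11.13 kWh × $0.306 = $3.41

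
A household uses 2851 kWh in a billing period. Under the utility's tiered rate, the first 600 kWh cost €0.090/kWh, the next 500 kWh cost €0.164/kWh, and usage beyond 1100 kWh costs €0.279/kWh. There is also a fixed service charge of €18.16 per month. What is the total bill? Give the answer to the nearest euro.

First 600 kWh × €0.090 = €54.00
Next 500 kWh × €0.164 = €82.00
Remaining 1751 kWh × €0.279 = €488.53
Energy charge = €624.53; + service €18.16 = €642.69 ≈ €643

€643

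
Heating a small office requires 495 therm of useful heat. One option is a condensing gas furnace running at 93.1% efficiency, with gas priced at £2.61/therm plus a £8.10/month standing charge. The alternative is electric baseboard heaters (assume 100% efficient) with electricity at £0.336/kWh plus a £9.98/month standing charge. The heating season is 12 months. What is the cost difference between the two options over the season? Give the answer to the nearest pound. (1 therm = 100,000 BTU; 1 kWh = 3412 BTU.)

£3509

Heat load = 495 therm × 100,000 = 49,500,000 BTU
Gas: input = 49,500,000 / 0.931 = 53,168,636 BTU = 531.7 therm → 531.7 × £2.61 = £1,387.70; + 12 × £8.10 standing = £1,484.90
Electric: 49,500,000 BTU / 3412 = 14,510 kWh → × £0.336 = £4,874.56; + 12 × £9.98 standing = £4,994.32
Difference = |£1,484.90 − £4,994.32| = £3,509.42 ≈ £3509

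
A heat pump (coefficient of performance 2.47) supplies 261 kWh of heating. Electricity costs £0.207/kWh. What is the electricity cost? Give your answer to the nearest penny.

£21.87

Electrical input = 261 kWh / 2.47 = 105.7 kWh
Cost = 105.7 × £0.207/kWh = £21.87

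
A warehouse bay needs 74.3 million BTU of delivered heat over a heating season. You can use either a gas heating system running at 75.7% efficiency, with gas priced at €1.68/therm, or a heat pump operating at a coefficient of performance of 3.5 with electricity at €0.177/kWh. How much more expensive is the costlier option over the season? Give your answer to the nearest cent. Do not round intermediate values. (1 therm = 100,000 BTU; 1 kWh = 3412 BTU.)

€547.68

Heat load = 74.3 × 10⁶ BTU = 74,300,000 BTU
Gas: input = 74,300,000 / 0.757 = 98,150,594 BTU = 981.5 therm → 981.5 × €1.68 = €1,648.93
Heat pump: 74,300,000 BTU / 3412 = 21,780 kWh heat; / 3.5 = 6,222 kWh in → × €0.177 = €1,101.25
Difference = |€1,648.93 − €1,101.25| = €547.68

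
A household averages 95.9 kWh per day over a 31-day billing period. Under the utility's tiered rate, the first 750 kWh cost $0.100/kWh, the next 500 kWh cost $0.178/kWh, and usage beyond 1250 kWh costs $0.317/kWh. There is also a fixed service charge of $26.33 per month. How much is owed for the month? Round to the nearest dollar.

Usage = 95.9 kWh/day × 31 days = 2972.9 kWh
First 750 kWh × $0.100 = $75.00
Next 500 kWh × $0.178 = $89.00
Remaining 1722.9 kWh × $0.317 = $546.16
Energy charge = $710.16; + service $26.33 = $736.49 ≈ $736

$736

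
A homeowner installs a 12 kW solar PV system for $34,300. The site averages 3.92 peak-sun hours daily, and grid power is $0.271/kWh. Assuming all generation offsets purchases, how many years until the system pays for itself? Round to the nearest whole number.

7 years

Daily generation = 12 kW × 3.92 h = 47.04 kWh
Annual generation = 47.04 × 365 = 17170 kWh
Annual savings = 17170 × $0.271 = $4,652.96
Payback = $34,300 / $4,652.96 = 7.37 years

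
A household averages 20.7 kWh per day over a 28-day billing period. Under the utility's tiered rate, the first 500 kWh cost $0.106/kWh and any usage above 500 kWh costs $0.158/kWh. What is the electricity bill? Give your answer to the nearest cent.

$65.58

Usage = 20.7 kWh/day × 28 days = 579.6 kWh
First 500 kWh × $0.106 = $53.00
Remaining 79.6 kWh × $0.158 = $12.58
Total = $65.58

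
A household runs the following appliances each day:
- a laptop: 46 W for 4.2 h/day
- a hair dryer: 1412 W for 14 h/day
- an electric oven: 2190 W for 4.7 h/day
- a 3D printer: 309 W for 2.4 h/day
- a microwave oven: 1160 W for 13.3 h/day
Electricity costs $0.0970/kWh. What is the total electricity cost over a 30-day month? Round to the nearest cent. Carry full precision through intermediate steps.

$135.09

laptop: 46 W × 4.2 h × 30 d = 5,796 Wh = 5.796 kWh
hair dryer: 1412 W × 14 h × 30 d = 593,040 Wh = 593 kWh
electric oven: 2190 W × 4.7 h × 30 d = 308,790 Wh = 308.8 kWh
3D printer: 309 W × 2.4 h × 30 d = 22,248 Wh = 22.25 kWh
microwave oven: 1160 W × 13.3 h × 30 d = 462,840 Wh = 462.8 kWh
Total energy = 5.796 + 593 + 308.8 + 22.25 + 462.8 = 1,393 kWh
Cost = 1,393 kWh × $0.0970 = $135.09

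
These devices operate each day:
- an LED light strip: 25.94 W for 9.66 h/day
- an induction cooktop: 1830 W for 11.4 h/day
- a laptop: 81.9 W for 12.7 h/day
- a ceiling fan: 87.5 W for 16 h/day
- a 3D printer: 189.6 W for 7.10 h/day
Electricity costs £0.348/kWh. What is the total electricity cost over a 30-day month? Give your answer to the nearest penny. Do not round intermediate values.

LED light strip: 25.94 W × 9.66 h × 30 d = 7,517 Wh = 7.517 kWh
induction cooktop: 1830 W × 11.4 h × 30 d = 625,860 Wh = 625.9 kWh
laptop: 81.9 W × 12.7 h × 30 d = 31,204 Wh = 31.2 kWh
ceiling fan: 87.5 W × 16 h × 30 d = 42,000 Wh = 42 kWh
3D printer: 189.6 W × 7.10 h × 30 d = 40,385 Wh = 40.38 kWh
Total energy = 7.517 + 625.9 + 31.2 + 42 + 40.38 = 747 kWh
Cost = 747 kWh × £0.348 = £259.94

£259.94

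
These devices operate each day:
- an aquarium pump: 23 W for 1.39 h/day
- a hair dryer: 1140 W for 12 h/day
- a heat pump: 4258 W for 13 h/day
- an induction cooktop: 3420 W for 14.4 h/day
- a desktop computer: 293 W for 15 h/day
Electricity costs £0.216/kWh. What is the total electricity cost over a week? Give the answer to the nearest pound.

aquarium pump: 23 W × 1.39 h × 7 d = 224 Wh = 0.2238 kWh
hair dryer: 1140 W × 12 h × 7 d = 95,760 Wh = 95.76 kWh
heat pump: 4258 W × 13 h × 7 d = 387,478 Wh = 387.5 kWh
induction cooktop: 3420 W × 14.4 h × 7 d = 344,736 Wh = 344.7 kWh
desktop computer: 293 W × 15 h × 7 d = 30,765 Wh = 30.77 kWh
Total energy = 0.2238 + 95.76 + 387.5 + 344.7 + 30.77 = 859 kWh
Cost = 859 kWh × £0.216 = £185.54 ≈ £186

£186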